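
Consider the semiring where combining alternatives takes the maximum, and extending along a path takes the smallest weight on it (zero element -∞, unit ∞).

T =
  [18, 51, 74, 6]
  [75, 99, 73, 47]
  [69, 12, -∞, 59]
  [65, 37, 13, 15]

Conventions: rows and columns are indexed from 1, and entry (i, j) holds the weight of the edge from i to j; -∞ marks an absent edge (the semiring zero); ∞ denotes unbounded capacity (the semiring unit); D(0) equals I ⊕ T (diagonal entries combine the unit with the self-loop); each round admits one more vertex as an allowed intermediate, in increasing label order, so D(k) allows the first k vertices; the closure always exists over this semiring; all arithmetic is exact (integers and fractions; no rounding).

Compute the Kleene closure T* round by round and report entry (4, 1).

D(0):
  [∞, 51, 74, 6]
  [75, ∞, 73, 47]
  [69, 12, ∞, 59]
  [65, 37, 13, ∞]
D(1):
  [∞, 51, 74, 6]
  [75, ∞, 74, 47]
  [69, 51, ∞, 59]
  [65, 51, 65, ∞]
D(2):
  [∞, 51, 74, 47]
  [75, ∞, 74, 47]
  [69, 51, ∞, 59]
  [65, 51, 65, ∞]
D(3):
  [∞, 51, 74, 59]
  [75, ∞, 74, 59]
  [69, 51, ∞, 59]
  [65, 51, 65, ∞]
D(4):
  [∞, 51, 74, 59]
  [75, ∞, 74, 59]
  [69, 51, ∞, 59]
  [65, 51, 65, ∞]
Answer: T*[4][1] = 65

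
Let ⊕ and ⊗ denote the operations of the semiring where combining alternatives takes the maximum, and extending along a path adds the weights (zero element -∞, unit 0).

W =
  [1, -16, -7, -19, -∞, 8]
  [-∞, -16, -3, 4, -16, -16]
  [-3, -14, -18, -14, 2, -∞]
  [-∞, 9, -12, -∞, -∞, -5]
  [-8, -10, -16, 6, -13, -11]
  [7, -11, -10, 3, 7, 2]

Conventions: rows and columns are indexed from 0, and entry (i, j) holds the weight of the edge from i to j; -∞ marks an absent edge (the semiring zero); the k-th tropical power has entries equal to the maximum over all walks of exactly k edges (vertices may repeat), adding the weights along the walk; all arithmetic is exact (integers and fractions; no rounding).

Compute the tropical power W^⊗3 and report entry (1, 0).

W^⊗2:
  [15, -3, -2, 11, 15, 10]
  [-6, 13, -8, -10, -1, -1]
  [-2, -5, -10, 8, -11, 5]
  [2, -7, 6, 13, 2, -3]
  [-4, 15, -6, -6, -4, 1]
  [9, 12, 0, 13, 9, 15]
W^⊗3:
  [17, 20, 8, 21, 17, 23]
  [6, -1, 10, 17, 6, 2]
  [12, 17, -4, 8, 12, 7]
  [4, 22, 1, 8, 8, 10]
  [8, 3, 12, 19, 8, 4]
  [22, 22, 9, 18, 22, 17]
Key observation: the optimum is the walk 1->3->5->0, with weight 4 + (-5) + 7 = 6.
Optimal value attained by: walk 1->3->5->0.
Answer: (W^⊗3)[1][0] = 6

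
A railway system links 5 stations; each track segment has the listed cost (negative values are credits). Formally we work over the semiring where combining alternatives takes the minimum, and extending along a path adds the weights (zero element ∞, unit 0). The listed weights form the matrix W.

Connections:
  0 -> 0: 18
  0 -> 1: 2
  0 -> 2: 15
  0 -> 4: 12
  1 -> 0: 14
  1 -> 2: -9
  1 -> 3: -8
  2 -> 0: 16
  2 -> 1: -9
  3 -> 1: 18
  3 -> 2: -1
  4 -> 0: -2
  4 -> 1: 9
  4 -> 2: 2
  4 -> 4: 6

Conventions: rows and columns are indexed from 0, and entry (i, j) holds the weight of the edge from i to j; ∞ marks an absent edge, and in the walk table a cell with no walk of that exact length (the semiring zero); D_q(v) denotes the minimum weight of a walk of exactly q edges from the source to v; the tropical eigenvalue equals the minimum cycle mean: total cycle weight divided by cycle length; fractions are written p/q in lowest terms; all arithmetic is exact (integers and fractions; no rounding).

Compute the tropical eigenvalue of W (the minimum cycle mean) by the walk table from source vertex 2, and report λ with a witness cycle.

q=0: [∞, ∞, 0, ∞, ∞]
q=1: [16, -9, ∞, ∞, ∞]
q=2: [5, 18, -18, -17, 28]
q=3: [-2, -27, -18, 10, 17]
q=4: [-13, -27, -36, -35, 10]
q=5: [-20, -45, -36, -35, -1]
Optimal cycle mean attained by: cycle 1->2->1, total (-9) + (-9), length 2.
Answer: λ = -9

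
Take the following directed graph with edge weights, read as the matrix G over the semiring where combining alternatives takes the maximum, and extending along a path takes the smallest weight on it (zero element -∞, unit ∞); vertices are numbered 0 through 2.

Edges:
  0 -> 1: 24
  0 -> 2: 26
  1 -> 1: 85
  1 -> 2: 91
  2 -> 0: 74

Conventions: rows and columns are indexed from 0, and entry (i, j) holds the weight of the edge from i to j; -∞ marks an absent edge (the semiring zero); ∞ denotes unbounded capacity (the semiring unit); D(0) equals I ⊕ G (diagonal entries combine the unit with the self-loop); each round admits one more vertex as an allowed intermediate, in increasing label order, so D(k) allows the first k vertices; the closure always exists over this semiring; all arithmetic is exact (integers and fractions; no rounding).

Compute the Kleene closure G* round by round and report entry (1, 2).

D(0):
  [∞, 24, 26]
  [-∞, ∞, 91]
  [74, -∞, ∞]
D(1):
  [∞, 24, 26]
  [-∞, ∞, 91]
  [74, 24, ∞]
D(2):
  [∞, 24, 26]
  [-∞, ∞, 91]
  [74, 24, ∞]
D(3):
  [∞, 24, 26]
  [74, ∞, 91]
  [74, 24, ∞]
Answer: G*[1][2] = 91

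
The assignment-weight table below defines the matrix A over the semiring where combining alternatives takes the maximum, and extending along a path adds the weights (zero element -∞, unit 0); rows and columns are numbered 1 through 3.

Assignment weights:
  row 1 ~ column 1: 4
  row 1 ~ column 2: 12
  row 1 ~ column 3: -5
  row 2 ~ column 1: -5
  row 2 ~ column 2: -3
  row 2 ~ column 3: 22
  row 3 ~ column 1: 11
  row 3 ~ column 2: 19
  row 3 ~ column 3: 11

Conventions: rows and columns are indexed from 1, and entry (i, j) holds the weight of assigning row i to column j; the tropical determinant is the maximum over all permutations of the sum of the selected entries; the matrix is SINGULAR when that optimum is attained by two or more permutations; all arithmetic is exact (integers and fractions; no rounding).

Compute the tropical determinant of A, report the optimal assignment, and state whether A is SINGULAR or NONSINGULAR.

σ = (1, 2, 3): 4 + (-3) + 11 = 12
σ = (1, 3, 2): 4 + 22 + 19 = 45
σ = (2, 1, 3): 12 + (-5) + 11 = 18
σ = (2, 3, 1): 12 + 22 + 11 = 45
σ = (3, 1, 2): (-5) + (-5) + 19 = 9
σ = (3, 2, 1): (-5) + (-3) + 11 = 3
Optimal value attained by: σ = (1, 3, 2).
Answer: det⊕(A) = 45; verdict: SINGULAR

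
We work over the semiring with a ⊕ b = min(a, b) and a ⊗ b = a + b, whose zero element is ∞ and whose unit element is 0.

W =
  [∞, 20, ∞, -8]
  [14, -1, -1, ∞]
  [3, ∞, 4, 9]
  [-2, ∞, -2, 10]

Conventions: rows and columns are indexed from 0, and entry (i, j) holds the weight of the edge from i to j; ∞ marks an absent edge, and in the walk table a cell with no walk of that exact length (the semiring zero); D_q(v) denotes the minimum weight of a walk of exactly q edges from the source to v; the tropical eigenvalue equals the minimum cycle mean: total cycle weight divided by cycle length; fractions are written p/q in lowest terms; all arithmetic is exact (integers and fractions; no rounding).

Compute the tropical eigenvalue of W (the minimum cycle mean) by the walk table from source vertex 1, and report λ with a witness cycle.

q=0: [∞, 0, ∞, ∞]
q=1: [14, -1, -1, ∞]
q=2: [2, -2, -2, 6]
q=3: [1, -3, -3, -6]
q=4: [-8, -4, -8, -7]
Optimal cycle mean attained by: cycle 0->3->0, total (-8) + (-2), length 2.
Answer: λ = -5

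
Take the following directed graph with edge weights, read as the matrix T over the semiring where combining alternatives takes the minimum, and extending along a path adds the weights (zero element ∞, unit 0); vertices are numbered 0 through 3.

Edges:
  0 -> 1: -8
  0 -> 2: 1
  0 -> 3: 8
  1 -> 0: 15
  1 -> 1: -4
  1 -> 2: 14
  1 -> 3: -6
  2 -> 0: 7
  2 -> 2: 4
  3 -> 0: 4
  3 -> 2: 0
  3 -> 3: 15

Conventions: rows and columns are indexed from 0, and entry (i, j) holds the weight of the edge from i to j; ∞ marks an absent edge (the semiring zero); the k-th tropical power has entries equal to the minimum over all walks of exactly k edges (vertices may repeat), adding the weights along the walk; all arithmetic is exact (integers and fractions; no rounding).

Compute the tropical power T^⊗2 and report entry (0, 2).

T^⊗2:
  [7, -12, 5, -14]
  [-2, -8, -6, -10]
  [11, -1, 8, 15]
  [7, -4, 4, 12]
Key observation: the optimum is the walk 0->2->2, with weight 1 + 4 = 5.
Optimal value attained by: walk 0->2->2.
Answer: (T^⊗2)[0][2] = 5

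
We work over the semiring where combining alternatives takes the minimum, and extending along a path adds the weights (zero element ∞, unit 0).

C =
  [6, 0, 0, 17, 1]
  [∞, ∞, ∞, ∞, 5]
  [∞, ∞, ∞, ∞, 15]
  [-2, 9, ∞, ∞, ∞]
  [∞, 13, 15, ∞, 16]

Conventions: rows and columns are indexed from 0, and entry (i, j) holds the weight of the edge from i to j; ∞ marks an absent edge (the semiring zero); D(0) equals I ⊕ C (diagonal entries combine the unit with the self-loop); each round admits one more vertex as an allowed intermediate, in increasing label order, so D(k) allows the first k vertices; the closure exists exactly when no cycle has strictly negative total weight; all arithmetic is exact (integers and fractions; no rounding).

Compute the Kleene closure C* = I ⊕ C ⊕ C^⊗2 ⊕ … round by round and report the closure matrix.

D(0):
  [0, 0, 0, 17, 1]
  [∞, 0, ∞, ∞, 5]
  [∞, ∞, 0, ∞, 15]
  [-2, 9, ∞, 0, ∞]
  [∞, 13, 15, ∞, 0]
D(1):
  [0, 0, 0, 17, 1]
  [∞, 0, ∞, ∞, 5]
  [∞, ∞, 0, ∞, 15]
  [-2, -2, -2, 0, -1]
  [∞, 13, 15, ∞, 0]
D(2):
  [0, 0, 0, 17, 1]
  [∞, 0, ∞, ∞, 5]
  [∞, ∞, 0, ∞, 15]
  [-2, -2, -2, 0, -1]
  [∞, 13, 15, ∞, 0]
D(3):
  [0, 0, 0, 17, 1]
  [∞, 0, ∞, ∞, 5]
  [∞, ∞, 0, ∞, 15]
  [-2, -2, -2, 0, -1]
  [∞, 13, 15, ∞, 0]
D(4):
  [0, 0, 0, 17, 1]
  [∞, 0, ∞, ∞, 5]
  [∞, ∞, 0, ∞, 15]
  [-2, -2, -2, 0, -1]
  [∞, 13, 15, ∞, 0]
D(5):
  [0, 0, 0, 17, 1]
  [∞, 0, 20, ∞, 5]
  [∞, 28, 0, ∞, 15]
  [-2, -2, -2, 0, -1]
  [∞, 13, 15, ∞, 0]
Answer: C* = [[0, 0, 0, 17, 1], [∞, 0, 20, ∞, 5], [∞, 28, 0, ∞, 15], [-2, -2, -2, 0, -1], [∞, 13, 15, ∞, 0]]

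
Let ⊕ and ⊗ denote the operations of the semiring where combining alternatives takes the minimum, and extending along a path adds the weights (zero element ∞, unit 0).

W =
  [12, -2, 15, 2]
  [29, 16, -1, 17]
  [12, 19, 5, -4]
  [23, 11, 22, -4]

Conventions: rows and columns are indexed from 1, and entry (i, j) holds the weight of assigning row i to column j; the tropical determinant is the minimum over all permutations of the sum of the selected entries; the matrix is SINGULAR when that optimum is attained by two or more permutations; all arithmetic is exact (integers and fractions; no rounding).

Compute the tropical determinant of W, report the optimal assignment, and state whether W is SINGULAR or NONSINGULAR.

σ = (1, 2, 3, 4): 12 + 16 + 5 + (-4) = 29
σ = (1, 2, 4, 3): 12 + 16 + (-4) + 22 = 46
σ = (1, 3, 2, 4): 12 + (-1) + 19 + (-4) = 26
σ = (1, 3, 4, 2): 12 + (-1) + (-4) + 11 = 18
σ = (1, 4, 2, 3): 12 + 17 + 19 + 22 = 70
σ = (1, 4, 3, 2): 12 + 17 + 5 + 11 = 45
σ = (2, 1, 3, 4): (-2) + 29 + 5 + (-4) = 28
σ = (2, 1, 4, 3): (-2) + 29 + (-4) + 22 = 45
σ = (2, 3, 1, 4): (-2) + (-1) + 12 + (-4) = 5
σ = (2, 3, 4, 1): (-2) + (-1) + (-4) + 23 = 16
σ = (2, 4, 1, 3): (-2) + 17 + 12 + 22 = 49
σ = (2, 4, 3, 1): (-2) + 17 + 5 + 23 = 43
σ = (3, 1, 2, 4): 15 + 29 + 19 + (-4) = 59
σ = (3, 1, 4, 2): 15 + 29 + (-4) + 11 = 51
σ = (3, 2, 1, 4): 15 + 16 + 12 + (-4) = 39
σ = (3, 2, 4, 1): 15 + 16 + (-4) + 23 = 50
σ = (3, 4, 1, 2): 15 + 17 + 12 + 11 = 55
σ = (3, 4, 2, 1): 15 + 17 + 19 + 23 = 74
σ = (4, 1, 2, 3): 2 + 29 + 19 + 22 = 72
σ = (4, 1, 3, 2): 2 + 29 + 5 + 11 = 47
σ = (4, 2, 1, 3): 2 + 16 + 12 + 22 = 52
σ = (4, 2, 3, 1): 2 + 16 + 5 + 23 = 46
σ = (4, 3, 1, 2): 2 + (-1) + 12 + 11 = 24
σ = (4, 3, 2, 1): 2 + (-1) + 19 + 23 = 43
Optimal value attained by: σ = (2, 3, 1, 4).
Answer: det⊕(W) = 5; verdict: NONSINGULAR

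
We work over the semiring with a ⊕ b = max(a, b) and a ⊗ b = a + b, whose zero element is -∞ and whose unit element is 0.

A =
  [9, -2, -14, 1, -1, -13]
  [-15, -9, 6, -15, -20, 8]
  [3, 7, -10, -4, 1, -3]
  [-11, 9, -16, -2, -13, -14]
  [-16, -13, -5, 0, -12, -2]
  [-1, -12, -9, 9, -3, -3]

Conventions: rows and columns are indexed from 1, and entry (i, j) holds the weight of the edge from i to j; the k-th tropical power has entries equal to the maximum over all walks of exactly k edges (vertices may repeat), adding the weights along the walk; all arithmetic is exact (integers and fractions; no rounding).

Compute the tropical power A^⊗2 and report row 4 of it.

A^⊗2:
  [18, 10, 4, 10, 8, 6]
  [9, 13, -1, 17, 7, 5]
  [12, 5, 13, 6, 2, 15]
  [-2, 7, 15, -4, -11, 17]
  [-2, 9, -7, 7, -4, -5]
  [8, 18, -6, 7, -2, -4]
Answer: row 4 of A^⊗2 = [-2, 7, 15, -4, -11, 17]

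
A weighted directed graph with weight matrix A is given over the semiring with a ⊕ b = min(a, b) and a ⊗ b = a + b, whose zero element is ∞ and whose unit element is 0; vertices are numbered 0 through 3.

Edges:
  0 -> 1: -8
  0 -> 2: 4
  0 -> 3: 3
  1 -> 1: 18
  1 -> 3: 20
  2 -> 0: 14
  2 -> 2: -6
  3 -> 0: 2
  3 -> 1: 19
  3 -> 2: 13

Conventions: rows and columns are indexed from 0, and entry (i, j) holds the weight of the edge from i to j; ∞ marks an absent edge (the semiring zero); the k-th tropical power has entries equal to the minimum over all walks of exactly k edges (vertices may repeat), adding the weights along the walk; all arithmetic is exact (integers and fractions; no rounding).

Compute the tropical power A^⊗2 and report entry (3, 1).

A^⊗2:
  [5, 10, -2, 12]
  [22, 36, 33, 38]
  [8, 6, -12, 17]
  [27, -6, 6, 5]
Key observation: the optimum is the walk 3->0->1, with weight 2 + (-8) = -6.
Optimal value attained by: walk 3->0->1.
Answer: (A^⊗2)[3][1] = -6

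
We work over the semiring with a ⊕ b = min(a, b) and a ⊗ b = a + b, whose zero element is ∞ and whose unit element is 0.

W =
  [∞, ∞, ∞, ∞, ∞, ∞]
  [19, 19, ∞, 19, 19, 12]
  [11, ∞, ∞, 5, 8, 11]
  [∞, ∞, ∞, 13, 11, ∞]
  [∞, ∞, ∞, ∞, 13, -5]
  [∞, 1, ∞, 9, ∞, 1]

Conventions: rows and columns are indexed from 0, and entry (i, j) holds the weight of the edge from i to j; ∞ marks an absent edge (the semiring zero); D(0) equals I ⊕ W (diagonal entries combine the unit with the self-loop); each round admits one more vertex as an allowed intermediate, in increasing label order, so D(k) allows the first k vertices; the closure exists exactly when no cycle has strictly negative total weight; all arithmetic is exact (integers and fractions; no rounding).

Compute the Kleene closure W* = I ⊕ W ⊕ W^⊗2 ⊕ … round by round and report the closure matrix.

D(0):
  [0, ∞, ∞, ∞, ∞, ∞]
  [19, 0, ∞, 19, 19, 12]
  [11, ∞, 0, 5, 8, 11]
  [∞, ∞, ∞, 0, 11, ∞]
  [∞, ∞, ∞, ∞, 0, -5]
  [∞, 1, ∞, 9, ∞, 0]
D(1):
  [0, ∞, ∞, ∞, ∞, ∞]
  [19, 0, ∞, 19, 19, 12]
  [11, ∞, 0, 5, 8, 11]
  [∞, ∞, ∞, 0, 11, ∞]
  [∞, ∞, ∞, ∞, 0, -5]
  [∞, 1, ∞, 9, ∞, 0]
D(2):
  [0, ∞, ∞, ∞, ∞, ∞]
  [19, 0, ∞, 19, 19, 12]
  [11, ∞, 0, 5, 8, 11]
  [∞, ∞, ∞, 0, 11, ∞]
  [∞, ∞, ∞, ∞, 0, -5]
  [20, 1, ∞, 9, 20, 0]
D(3):
  [0, ∞, ∞, ∞, ∞, ∞]
  [19, 0, ∞, 19, 19, 12]
  [11, ∞, 0, 5, 8, 11]
  [∞, ∞, ∞, 0, 11, ∞]
  [∞, ∞, ∞, ∞, 0, -5]
  [20, 1, ∞, 9, 20, 0]
D(4):
  [0, ∞, ∞, ∞, ∞, ∞]
  [19, 0, ∞, 19, 19, 12]
  [11, ∞, 0, 5, 8, 11]
  [∞, ∞, ∞, 0, 11, ∞]
  [∞, ∞, ∞, ∞, 0, -5]
  [20, 1, ∞, 9, 20, 0]
D(5):
  [0, ∞, ∞, ∞, ∞, ∞]
  [19, 0, ∞, 19, 19, 12]
  [11, ∞, 0, 5, 8, 3]
  [∞, ∞, ∞, 0, 11, 6]
  [∞, ∞, ∞, ∞, 0, -5]
  [20, 1, ∞, 9, 20, 0]
D(6):
  [0, ∞, ∞, ∞, ∞, ∞]
  [19, 0, ∞, 19, 19, 12]
  [11, 4, 0, 5, 8, 3]
  [26, 7, ∞, 0, 11, 6]
  [15, -4, ∞, 4, 0, -5]
  [20, 1, ∞, 9, 20, 0]
Answer: W* = [[0, ∞, ∞, ∞, ∞, ∞], [19, 0, ∞, 19, 19, 12], [11, 4, 0, 5, 8, 3], [26, 7, ∞, 0, 11, 6], [15, -4, ∞, 4, 0, -5], [20, 1, ∞, 9, 20, 0]]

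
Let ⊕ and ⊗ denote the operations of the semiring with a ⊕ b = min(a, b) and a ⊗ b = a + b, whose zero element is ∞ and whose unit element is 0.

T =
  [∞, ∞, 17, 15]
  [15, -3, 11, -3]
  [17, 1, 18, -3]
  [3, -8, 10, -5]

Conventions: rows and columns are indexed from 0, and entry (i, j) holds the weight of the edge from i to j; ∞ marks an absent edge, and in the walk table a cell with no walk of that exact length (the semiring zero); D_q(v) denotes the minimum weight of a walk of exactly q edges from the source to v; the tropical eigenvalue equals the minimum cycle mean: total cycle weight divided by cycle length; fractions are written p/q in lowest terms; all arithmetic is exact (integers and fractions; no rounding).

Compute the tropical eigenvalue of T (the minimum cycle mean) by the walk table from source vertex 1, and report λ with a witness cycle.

q=0: [∞, 0, ∞, ∞]
q=1: [15, -3, 11, -3]
q=2: [0, -11, 7, -8]
q=3: [-5, -16, 0, -14]
q=4: [-11, -22, -5, -19]
Optimal cycle mean attained by: cycle 1->3->1, total (-3) + (-8), length 2.
Answer: λ = -11/2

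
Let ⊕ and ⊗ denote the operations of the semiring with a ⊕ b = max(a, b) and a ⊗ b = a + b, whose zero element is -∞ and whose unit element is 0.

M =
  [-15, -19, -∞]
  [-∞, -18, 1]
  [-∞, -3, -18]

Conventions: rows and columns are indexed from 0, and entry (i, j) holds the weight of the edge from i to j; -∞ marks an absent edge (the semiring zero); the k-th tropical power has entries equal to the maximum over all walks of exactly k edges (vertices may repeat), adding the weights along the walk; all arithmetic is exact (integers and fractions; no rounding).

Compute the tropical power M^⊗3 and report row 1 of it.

M^⊗2:
  [-30, -34, -18]
  [-∞, -2, -17]
  [-∞, -21, -2]
M^⊗3:
  [-45, -21, -33]
  [-∞, -20, -1]
  [-∞, -5, -20]
Answer: row 1 of M^⊗3 = [-∞, -20, -1]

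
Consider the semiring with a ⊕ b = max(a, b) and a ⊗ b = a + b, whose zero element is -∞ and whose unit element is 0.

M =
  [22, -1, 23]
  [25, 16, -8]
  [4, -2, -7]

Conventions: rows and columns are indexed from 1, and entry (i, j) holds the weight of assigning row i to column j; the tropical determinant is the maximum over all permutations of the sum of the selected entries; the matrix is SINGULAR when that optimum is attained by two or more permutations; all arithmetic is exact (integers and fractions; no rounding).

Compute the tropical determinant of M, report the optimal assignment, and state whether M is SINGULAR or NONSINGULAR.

σ = (1, 2, 3): 22 + 16 + (-7) = 31
σ = (1, 3, 2): 22 + (-8) + (-2) = 12
σ = (2, 1, 3): (-1) + 25 + (-7) = 17
σ = (2, 3, 1): (-1) + (-8) + 4 = -5
σ = (3, 1, 2): 23 + 25 + (-2) = 46
σ = (3, 2, 1): 23 + 16 + 4 = 43
Optimal value attained by: σ = (3, 1, 2).
Answer: det⊕(M) = 46; verdict: NONSINGULAR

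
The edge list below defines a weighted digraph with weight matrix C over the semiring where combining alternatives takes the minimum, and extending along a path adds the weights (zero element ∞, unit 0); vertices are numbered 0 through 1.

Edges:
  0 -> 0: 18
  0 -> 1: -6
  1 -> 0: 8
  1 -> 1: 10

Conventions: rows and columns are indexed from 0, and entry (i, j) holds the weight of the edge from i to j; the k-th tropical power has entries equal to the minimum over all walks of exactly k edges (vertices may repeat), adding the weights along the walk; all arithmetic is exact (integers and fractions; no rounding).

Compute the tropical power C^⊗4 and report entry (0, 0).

C^⊗2:
  [2, 4]
  [18, 2]
C^⊗3:
  [12, -4]
  [10, 12]
C^⊗4:
  [4, 6]
  [20, 4]
Key observation: the optimum is the walk 0->1->0->1->0, with weight (-6) + 8 + (-6) + 8 = 4.
Optimal value attained by: walk 0->1->0->1->0.
Answer: (C^⊗4)[0][0] = 4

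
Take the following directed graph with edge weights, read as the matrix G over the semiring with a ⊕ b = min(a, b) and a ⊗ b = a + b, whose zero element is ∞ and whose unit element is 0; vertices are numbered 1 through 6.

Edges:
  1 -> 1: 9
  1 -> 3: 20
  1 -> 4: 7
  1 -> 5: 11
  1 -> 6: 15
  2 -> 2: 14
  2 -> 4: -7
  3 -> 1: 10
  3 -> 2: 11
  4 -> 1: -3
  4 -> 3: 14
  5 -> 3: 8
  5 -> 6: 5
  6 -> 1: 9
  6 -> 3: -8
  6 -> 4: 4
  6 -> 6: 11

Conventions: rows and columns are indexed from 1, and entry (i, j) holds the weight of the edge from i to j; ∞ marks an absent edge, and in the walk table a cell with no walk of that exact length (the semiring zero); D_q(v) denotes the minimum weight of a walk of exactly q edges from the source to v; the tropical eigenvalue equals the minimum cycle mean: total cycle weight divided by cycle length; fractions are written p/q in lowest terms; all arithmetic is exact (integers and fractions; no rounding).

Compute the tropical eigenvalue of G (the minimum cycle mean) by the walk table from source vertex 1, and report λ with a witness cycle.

q=0: [0, ∞, ∞, ∞, ∞, ∞]
q=1: [9, ∞, 20, 7, 11, 15]
q=2: [4, 31, 7, 16, 20, 16]
q=3: [13, 18, 8, 11, 15, 19]
q=4: [8, 19, 11, 11, 24, 20]
q=5: [8, 22, 12, 12, 19, 23]
q=6: [9, 23, 15, 15, 19, 23]
Optimal cycle mean attained by: cycle 1->5->6->3->2->4->1, total 11 + 5 + (-8) + 11 + (-7) + (-3), length 6.
Answer: λ = 3/2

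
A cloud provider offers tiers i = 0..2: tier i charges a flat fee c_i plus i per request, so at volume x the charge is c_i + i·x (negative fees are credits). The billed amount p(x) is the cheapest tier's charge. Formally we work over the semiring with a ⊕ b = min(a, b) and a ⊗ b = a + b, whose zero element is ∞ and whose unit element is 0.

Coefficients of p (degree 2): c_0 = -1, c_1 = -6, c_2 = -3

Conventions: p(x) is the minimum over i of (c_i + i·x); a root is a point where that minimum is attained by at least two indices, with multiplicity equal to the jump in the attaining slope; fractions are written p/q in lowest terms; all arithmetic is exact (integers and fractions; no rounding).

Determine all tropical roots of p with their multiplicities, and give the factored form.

hull edge (i=0, c=-1) to (i=1, c=-6): slope -5, span 1
hull edge (i=1, c=-6) to (i=2, c=-3): slope 3, span 1
Factored form: p(x) = -3 ⊗ (x ⊕ (-3)) ⊗ (x ⊕ 5)
Answer: roots = -3 (mult 1), 5 (mult 1)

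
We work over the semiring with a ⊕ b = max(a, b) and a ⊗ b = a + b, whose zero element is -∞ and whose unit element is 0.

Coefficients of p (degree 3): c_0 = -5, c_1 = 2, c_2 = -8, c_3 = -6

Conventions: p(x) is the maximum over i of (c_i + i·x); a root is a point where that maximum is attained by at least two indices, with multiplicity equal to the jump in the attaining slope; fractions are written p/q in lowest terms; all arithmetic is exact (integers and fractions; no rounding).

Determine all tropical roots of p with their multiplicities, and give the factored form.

hull edge (i=0, c=-5) to (i=1, c=2): slope 7, span 1
hull edge (i=1, c=2) to (i=3, c=-6): slope -4, span 2
Factored form: p(x) = -6 ⊗ (x ⊕ (-7)) ⊗ (x ⊕ 4) ⊗ (x ⊕ 4)
Answer: roots = -7 (mult 1), 4 (mult 2)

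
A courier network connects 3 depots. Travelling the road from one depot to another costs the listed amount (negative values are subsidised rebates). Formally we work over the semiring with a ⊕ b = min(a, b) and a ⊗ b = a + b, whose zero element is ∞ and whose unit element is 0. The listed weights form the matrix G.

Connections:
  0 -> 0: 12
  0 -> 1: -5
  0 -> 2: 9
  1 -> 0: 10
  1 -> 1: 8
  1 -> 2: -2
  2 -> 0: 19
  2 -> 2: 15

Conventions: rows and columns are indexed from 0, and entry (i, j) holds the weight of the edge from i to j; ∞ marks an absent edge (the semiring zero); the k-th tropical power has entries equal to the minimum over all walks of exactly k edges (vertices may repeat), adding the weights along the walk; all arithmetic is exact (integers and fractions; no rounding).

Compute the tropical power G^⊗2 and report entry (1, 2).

G^⊗2:
  [5, 3, -7]
  [17, 5, 6]
  [31, 14, 28]
Key observation: the optimum is the walk 1->1->2, with weight 8 + (-2) = 6.
Optimal value attained by: walk 1->1->2.
Answer: (G^⊗2)[1][2] = 6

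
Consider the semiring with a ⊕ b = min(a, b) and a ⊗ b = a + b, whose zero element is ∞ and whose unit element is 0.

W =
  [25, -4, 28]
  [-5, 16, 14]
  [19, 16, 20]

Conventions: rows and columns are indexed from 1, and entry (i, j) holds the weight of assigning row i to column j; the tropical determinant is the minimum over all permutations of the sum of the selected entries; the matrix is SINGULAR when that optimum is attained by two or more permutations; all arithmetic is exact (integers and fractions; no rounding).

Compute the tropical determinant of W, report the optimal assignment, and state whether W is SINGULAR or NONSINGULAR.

σ = (1, 2, 3): 25 + 16 + 20 = 61
σ = (1, 3, 2): 25 + 14 + 16 = 55
σ = (2, 1, 3): (-4) + (-5) + 20 = 11
σ = (2, 3, 1): (-4) + 14 + 19 = 29
σ = (3, 1, 2): 28 + (-5) + 16 = 39
σ = (3, 2, 1): 28 + 16 + 19 = 63
Optimal value attained by: σ = (2, 1, 3).
Answer: det⊕(W) = 11; verdict: NONSINGULAR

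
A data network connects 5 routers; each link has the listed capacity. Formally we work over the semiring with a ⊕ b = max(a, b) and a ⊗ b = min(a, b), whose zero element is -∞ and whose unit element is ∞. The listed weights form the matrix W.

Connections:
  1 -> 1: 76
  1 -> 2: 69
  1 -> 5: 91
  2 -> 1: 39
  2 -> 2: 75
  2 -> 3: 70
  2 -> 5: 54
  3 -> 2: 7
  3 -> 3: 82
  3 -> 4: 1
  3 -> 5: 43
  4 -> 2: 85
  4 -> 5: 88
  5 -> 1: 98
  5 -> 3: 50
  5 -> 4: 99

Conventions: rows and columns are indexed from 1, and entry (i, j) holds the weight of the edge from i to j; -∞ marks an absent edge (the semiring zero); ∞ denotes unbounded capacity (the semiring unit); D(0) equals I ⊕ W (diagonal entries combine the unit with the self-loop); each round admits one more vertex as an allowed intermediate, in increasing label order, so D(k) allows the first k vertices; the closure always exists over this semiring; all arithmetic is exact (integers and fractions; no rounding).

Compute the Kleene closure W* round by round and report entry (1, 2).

D(0):
  [∞, 69, -∞, -∞, 91]
  [39, ∞, 70, -∞, 54]
  [-∞, 7, ∞, 1, 43]
  [-∞, 85, -∞, ∞, 88]
  [98, -∞, 50, 99, ∞]
D(1):
  [∞, 69, -∞, -∞, 91]
  [39, ∞, 70, -∞, 54]
  [-∞, 7, ∞, 1, 43]
  [-∞, 85, -∞, ∞, 88]
  [98, 69, 50, 99, ∞]
D(2):
  [∞, 69, 69, -∞, 91]
  [39, ∞, 70, -∞, 54]
  [7, 7, ∞, 1, 43]
  [39, 85, 70, ∞, 88]
  [98, 69, 69, 99, ∞]
D(3):
  [∞, 69, 69, 1, 91]
  [39, ∞, 70, 1, 54]
  [7, 7, ∞, 1, 43]
  [39, 85, 70, ∞, 88]
  [98, 69, 69, 99, ∞]
D(4):
  [∞, 69, 69, 1, 91]
  [39, ∞, 70, 1, 54]
  [7, 7, ∞, 1, 43]
  [39, 85, 70, ∞, 88]
  [98, 85, 70, 99, ∞]
D(5):
  [∞, 85, 70, 91, 91]
  [54, ∞, 70, 54, 54]
  [43, 43, ∞, 43, 43]
  [88, 85, 70, ∞, 88]
  [98, 85, 70, 99, ∞]
Answer: W*[1][2] = 85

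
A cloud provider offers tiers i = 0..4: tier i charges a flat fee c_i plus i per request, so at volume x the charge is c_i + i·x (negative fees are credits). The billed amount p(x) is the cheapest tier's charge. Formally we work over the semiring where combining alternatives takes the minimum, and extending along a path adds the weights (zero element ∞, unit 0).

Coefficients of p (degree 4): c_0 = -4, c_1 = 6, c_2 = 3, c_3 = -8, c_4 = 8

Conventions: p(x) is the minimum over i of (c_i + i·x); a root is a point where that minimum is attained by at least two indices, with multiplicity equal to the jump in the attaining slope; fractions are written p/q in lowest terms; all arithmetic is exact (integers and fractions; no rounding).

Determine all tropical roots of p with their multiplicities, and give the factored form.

hull edge (i=0, c=-4) to (i=3, c=-8): slope -4/3, span 3
hull edge (i=3, c=-8) to (i=4, c=8): slope 16, span 1
Factored form: p(x) = 8 ⊗ (x ⊕ (-16)) ⊗ (x ⊕ 4/3) ⊗ (x ⊕ 4/3) ⊗ (x ⊕ 4/3)
Answer: roots = -16 (mult 1), 4/3 (mult 3)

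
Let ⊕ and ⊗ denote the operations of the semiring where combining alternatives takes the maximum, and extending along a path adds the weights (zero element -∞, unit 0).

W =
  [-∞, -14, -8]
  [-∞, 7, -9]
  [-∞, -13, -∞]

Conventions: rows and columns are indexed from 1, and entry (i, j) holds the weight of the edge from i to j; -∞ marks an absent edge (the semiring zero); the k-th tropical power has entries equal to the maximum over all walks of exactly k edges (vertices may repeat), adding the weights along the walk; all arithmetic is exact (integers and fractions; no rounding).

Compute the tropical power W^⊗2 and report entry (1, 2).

W^⊗2:
  [-∞, -7, -23]
  [-∞, 14, -2]
  [-∞, -6, -22]
Key observation: the optimum is the walk 1->2->2, with weight (-14) + 7 = -7.
Optimal value attained by: walk 1->2->2.
Answer: (W^⊗2)[1][2] = -7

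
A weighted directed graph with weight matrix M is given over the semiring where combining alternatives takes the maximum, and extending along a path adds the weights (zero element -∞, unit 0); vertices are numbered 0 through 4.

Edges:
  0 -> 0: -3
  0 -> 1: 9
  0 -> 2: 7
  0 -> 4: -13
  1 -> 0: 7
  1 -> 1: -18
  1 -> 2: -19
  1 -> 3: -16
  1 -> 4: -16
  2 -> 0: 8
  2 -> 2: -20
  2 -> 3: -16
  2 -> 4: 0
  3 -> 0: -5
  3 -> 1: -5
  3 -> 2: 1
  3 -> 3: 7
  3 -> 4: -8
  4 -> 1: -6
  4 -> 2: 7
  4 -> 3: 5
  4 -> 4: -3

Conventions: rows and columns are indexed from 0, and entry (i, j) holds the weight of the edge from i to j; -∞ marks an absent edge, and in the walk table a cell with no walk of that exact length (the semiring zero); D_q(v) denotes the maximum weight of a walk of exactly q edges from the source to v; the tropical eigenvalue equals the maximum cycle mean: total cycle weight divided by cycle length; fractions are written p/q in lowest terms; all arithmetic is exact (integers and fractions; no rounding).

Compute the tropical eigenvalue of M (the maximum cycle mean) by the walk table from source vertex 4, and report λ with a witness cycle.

q=0: [-∞, -∞, -∞, -∞, 0]
q=1: [-∞, -6, 7, 5, -3]
q=2: [15, 0, 6, 12, 7]
q=3: [14, 24, 22, 19, 6]
q=4: [31, 23, 21, 26, 22]
q=5: [30, 40, 38, 33, 21]
Optimal cycle mean attained by: cycle 0->1->0, total 9 + 7, length 2.
Answer: λ = 8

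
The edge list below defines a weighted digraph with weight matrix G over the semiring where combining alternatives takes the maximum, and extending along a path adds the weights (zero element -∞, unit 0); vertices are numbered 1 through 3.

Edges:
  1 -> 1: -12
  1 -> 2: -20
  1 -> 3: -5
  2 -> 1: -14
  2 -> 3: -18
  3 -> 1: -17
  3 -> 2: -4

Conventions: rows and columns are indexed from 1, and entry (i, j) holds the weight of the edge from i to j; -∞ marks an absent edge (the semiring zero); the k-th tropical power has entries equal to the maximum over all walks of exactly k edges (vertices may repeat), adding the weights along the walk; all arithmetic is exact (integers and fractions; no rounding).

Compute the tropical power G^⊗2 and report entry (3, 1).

G^⊗2:
  [-22, -9, -17]
  [-26, -22, -19]
  [-18, -37, -22]
Key observation: the optimum is the walk 3->2->1, with weight (-4) + (-14) = -18.
Optimal value attained by: walk 3->2->1.
Answer: (G^⊗2)[3][1] = -18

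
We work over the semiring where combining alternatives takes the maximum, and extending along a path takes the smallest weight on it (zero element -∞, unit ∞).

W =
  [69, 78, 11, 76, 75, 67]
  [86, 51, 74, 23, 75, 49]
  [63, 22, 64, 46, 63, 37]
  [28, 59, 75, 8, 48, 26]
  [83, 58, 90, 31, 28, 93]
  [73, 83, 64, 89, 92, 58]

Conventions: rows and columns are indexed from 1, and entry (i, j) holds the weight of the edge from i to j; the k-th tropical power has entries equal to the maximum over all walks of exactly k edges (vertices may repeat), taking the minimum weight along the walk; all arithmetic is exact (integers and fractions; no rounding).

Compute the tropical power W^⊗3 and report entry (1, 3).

W^⊗2:
  [78, 69, 75, 69, 75, 75]
  [75, 78, 75, 76, 75, 75]
  [63, 63, 64, 63, 63, 63]
  [63, 51, 64, 46, 63, 49]
  [73, 83, 64, 89, 92, 67]
  [83, 73, 90, 73, 75, 92]
W^⊗3:
  [75, 78, 75, 76, 75, 75]
  [78, 75, 75, 75, 75, 75]
  [63, 63, 64, 63, 63, 63]
  [63, 63, 64, 63, 63, 63]
  [83, 73, 90, 73, 75, 92]
  [75, 83, 75, 89, 92, 75]
Key observation: the optimum is the walk 1->2->5->3, with weight 78 min 75 min 90 = 75.
Optimal value attained by: walk 1->2->5->3.
Answer: (W^⊗3)[1][3] = 75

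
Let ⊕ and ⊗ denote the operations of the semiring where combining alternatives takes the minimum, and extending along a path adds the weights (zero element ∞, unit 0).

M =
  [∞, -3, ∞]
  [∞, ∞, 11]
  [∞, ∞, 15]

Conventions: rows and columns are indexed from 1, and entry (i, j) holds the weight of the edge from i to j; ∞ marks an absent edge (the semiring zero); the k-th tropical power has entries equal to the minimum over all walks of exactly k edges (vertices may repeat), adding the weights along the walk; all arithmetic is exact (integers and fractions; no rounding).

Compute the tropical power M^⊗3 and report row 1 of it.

M^⊗2:
  [∞, ∞, 8]
  [∞, ∞, 26]
  [∞, ∞, 30]
M^⊗3:
  [∞, ∞, 23]
  [∞, ∞, 41]
  [∞, ∞, 45]
Answer: row 1 of M^⊗3 = [∞, ∞, 23]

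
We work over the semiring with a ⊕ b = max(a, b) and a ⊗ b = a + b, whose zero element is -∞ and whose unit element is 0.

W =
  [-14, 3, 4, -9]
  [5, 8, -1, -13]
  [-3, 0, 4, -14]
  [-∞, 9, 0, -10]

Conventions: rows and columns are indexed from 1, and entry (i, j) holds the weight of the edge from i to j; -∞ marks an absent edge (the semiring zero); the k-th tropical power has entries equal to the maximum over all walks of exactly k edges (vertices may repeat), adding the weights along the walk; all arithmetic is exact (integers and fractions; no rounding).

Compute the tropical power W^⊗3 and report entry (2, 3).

W^⊗2:
  [8, 11, 8, -10]
  [13, 16, 9, -4]
  [5, 8, 8, -10]
  [14, 17, 8, -4]
W^⊗3:
  [16, 19, 12, -1]
  [21, 24, 17, 4]
  [13, 16, 12, -4]
  [22, 25, 18, 5]
Key observation: the optimum is the walk 2->2->1->3, with weight 8 + 5 + 4 = 17.
Optimal value attained by: walk 2->2->1->3.
Answer: (W^⊗3)[2][3] = 17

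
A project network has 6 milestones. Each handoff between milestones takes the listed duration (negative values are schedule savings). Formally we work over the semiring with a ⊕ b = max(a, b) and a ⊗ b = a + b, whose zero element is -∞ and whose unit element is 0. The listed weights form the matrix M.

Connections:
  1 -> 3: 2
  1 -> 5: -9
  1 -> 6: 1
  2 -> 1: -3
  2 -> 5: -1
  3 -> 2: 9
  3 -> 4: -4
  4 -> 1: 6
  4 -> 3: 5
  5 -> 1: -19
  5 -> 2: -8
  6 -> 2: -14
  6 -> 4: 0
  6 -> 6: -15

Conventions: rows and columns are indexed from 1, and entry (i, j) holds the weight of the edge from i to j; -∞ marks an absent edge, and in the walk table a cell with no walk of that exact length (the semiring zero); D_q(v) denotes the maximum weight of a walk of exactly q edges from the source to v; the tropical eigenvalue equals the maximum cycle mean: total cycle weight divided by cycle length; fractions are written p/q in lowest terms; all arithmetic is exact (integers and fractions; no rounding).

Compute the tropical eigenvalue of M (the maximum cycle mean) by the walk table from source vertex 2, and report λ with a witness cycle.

q=0: [-∞, 0, -∞, -∞, -∞, -∞]
q=1: [-3, -∞, -∞, -∞, -1, -∞]
q=2: [-20, -9, -1, -∞, -12, -2]
q=3: [-12, 8, -18, -2, -10, -17]
q=4: [5, -9, 3, -17, 7, -11]
q=5: [-11, 12, 7, -1, -4, 6]
q=6: [9, 16, 4, 6, 11, -9]
Optimal cycle mean attained by: cycle 1->3->2->1, total 2 + 9 + (-3), length 3.
Answer: λ = 8/3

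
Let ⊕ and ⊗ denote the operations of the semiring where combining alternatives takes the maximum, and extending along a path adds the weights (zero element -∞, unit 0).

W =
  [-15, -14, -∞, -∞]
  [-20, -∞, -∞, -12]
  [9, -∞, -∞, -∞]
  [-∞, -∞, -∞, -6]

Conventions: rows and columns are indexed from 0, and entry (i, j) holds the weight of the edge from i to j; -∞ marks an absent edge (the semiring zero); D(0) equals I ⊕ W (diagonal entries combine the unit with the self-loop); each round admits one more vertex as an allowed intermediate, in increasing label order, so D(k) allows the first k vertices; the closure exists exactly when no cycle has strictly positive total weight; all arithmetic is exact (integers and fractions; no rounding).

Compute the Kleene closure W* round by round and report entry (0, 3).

D(0):
  [0, -14, -∞, -∞]
  [-20, 0, -∞, -12]
  [9, -∞, 0, -∞]
  [-∞, -∞, -∞, 0]
D(1):
  [0, -14, -∞, -∞]
  [-20, 0, -∞, -12]
  [9, -5, 0, -∞]
  [-∞, -∞, -∞, 0]
D(2):
  [0, -14, -∞, -26]
  [-20, 0, -∞, -12]
  [9, -5, 0, -17]
  [-∞, -∞, -∞, 0]
D(3):
  [0, -14, -∞, -26]
  [-20, 0, -∞, -12]
  [9, -5, 0, -17]
  [-∞, -∞, -∞, 0]
D(4):
  [0, -14, -∞, -26]
  [-20, 0, -∞, -12]
  [9, -5, 0, -17]
  [-∞, -∞, -∞, 0]
Answer: W*[0][3] = -26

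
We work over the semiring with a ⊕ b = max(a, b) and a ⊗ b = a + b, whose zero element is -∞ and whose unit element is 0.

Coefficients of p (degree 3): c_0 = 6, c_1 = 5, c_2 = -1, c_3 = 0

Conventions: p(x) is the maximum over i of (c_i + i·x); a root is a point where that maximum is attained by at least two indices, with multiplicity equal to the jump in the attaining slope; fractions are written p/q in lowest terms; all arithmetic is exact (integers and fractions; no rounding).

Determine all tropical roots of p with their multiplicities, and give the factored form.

hull edge (i=0, c=6) to (i=1, c=5): slope -1, span 1
hull edge (i=1, c=5) to (i=3, c=0): slope -5/2, span 2
Factored form: p(x) = 0 ⊗ (x ⊕ 1) ⊗ (x ⊕ 5/2) ⊗ (x ⊕ 5/2)
Answer: roots = 1 (mult 1), 5/2 (mult 2)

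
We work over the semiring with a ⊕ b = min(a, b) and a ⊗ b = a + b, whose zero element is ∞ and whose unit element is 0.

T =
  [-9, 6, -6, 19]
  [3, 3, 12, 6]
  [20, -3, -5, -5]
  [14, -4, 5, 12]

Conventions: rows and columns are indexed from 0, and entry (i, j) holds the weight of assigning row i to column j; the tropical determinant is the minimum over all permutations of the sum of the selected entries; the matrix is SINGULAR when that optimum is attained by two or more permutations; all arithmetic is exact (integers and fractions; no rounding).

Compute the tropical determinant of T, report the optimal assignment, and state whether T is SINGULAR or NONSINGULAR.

σ = (0, 1, 2, 3): (-9) + 3 + (-5) + 12 = 1
σ = (0, 1, 3, 2): (-9) + 3 + (-5) + 5 = -6
σ = (0, 2, 1, 3): (-9) + 12 + (-3) + 12 = 12
σ = (0, 2, 3, 1): (-9) + 12 + (-5) + (-4) = -6
σ = (0, 3, 1, 2): (-9) + 6 + (-3) + 5 = -1
σ = (0, 3, 2, 1): (-9) + 6 + (-5) + (-4) = -12
σ = (1, 0, 2, 3): 6 + 3 + (-5) + 12 = 16
σ = (1, 0, 3, 2): 6 + 3 + (-5) + 5 = 9
σ = (1, 2, 0, 3): 6 + 12 + 20 + 12 = 50
σ = (1, 2, 3, 0): 6 + 12 + (-5) + 14 = 27
σ = (1, 3, 0, 2): 6 + 6 + 20 + 5 = 37
σ = (1, 3, 2, 0): 6 + 6 + (-5) + 14 = 21
σ = (2, 0, 1, 3): (-6) + 3 + (-3) + 12 = 6
σ = (2, 0, 3, 1): (-6) + 3 + (-5) + (-4) = -12
σ = (2, 1, 0, 3): (-6) + 3 + 20 + 12 = 29
σ = (2, 1, 3, 0): (-6) + 3 + (-5) + 14 = 6
σ = (2, 3, 0, 1): (-6) + 6 + 20 + (-4) = 16
σ = (2, 3, 1, 0): (-6) + 6 + (-3) + 14 = 11
σ = (3, 0, 1, 2): 19 + 3 + (-3) + 5 = 24
σ = (3, 0, 2, 1): 19 + 3 + (-5) + (-4) = 13
σ = (3, 1, 0, 2): 19 + 3 + 20 + 5 = 47
σ = (3, 1, 2, 0): 19 + 3 + (-5) + 14 = 31
σ = (3, 2, 0, 1): 19 + 12 + 20 + (-4) = 47
σ = (3, 2, 1, 0): 19 + 12 + (-3) + 14 = 42
Optimal value attained by: σ = (0, 3, 2, 1).
Answer: det⊕(T) = -12; verdict: SINGULAR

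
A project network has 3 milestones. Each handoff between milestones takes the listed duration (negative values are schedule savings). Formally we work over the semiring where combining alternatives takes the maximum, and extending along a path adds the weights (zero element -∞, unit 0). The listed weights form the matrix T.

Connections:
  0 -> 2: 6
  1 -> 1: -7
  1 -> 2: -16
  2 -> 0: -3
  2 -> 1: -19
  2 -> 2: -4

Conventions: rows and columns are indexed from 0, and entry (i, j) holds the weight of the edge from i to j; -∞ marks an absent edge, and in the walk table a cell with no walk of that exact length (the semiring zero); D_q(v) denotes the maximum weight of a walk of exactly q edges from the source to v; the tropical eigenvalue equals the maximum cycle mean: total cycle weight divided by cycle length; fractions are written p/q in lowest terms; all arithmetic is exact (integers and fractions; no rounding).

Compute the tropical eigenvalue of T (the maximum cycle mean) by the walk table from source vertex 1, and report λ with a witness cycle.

q=0: [-∞, 0, -∞]
q=1: [-∞, -7, -16]
q=2: [-19, -14, -20]
q=3: [-23, -21, -13]
Optimal cycle mean attained by: cycle 0->2->0, total 6 + (-3), length 2.
Answer: λ = 3/2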